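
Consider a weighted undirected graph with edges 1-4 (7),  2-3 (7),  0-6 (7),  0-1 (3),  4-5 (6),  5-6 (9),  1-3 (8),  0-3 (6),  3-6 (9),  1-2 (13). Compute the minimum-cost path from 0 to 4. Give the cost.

Some routes from 0 to 4:
0 -> 6 -> 5 -> 4: 7 + 9 + 6 = 22
0 -> 1 -> 4: 3 + 7 = 10
0 -> 3 -> 1 -> 4: 6 + 8 + 7 = 21
Shortest: 10.

10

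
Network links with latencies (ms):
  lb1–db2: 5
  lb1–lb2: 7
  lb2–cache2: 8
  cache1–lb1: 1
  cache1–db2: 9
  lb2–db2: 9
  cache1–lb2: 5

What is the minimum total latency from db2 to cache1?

A few of the db2→cache1 routes:
db2 → lb2 → cache1: 9 + 5 = 14
db2 → cache1: 9
db2 → lb1 → cache1: 5 + 1 = 6
db2 → lb2 → lb1 → cache1: 9 + 7 + 1 = 17
Best route has total 6 ms.

6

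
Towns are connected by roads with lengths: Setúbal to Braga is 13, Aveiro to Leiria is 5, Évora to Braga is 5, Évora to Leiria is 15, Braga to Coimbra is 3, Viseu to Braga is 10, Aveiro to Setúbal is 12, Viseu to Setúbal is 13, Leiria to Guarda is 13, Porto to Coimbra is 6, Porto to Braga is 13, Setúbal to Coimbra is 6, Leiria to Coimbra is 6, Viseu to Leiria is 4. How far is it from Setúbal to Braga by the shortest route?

9

Comparing a few candidate routes:
Setúbal→Braga: 13
Setúbal→Coimbra→Braga: 6 + 3 = 9
Setúbal→Viseu→Braga: 13 + 10 = 23
The minimum is 9.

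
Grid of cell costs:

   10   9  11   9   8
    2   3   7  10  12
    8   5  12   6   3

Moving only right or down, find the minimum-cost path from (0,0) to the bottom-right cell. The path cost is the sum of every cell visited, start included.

Path r0c0 → r1c0 → r1c1 → r1c2 → r1c3 → r2c3 → r2c4: 10 + 2 + 3 + 7 + 10 + 6 + 3 = 41.

41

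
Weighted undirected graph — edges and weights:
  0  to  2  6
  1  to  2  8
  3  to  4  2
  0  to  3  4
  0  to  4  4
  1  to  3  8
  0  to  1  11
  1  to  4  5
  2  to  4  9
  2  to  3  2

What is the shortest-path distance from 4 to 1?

A few of the 4→1 routes:
4 -> 3 -> 2 -> 1: 2 + 2 + 8 = 12
4 -> 3 -> 1: 2 + 8 = 10
4 -> 0 -> 1: 4 + 11 = 15
4 -> 1: 5
Shortest: 5.

5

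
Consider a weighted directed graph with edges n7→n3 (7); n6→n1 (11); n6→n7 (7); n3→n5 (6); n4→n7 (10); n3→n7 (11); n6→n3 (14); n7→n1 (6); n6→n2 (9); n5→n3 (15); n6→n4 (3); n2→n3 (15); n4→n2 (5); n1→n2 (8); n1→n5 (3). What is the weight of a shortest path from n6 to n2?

8

Some routes from n6 to n2:
n6 → n1 → n2: 11 + 8 = 19
n6 → n7 → n1 → n2: 7 + 6 + 8 = 21
n6 → n4 → n7 → n1 → n2: 3 + 10 + 6 + 8 = 27
n6 → n4 → n2: 3 + 5 = 8
n6 → n2: 9
The minimum is 8.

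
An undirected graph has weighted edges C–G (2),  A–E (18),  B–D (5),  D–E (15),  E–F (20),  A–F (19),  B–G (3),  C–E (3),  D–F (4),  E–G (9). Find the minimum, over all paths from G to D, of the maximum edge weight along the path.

Comparing a few candidate routes:
G→E→D: max(9, 15) = 15
G→B→D: max(3, 5) = 5
G→C→E→D: max(2, 3, 15) = 15
Best route has worst link 5.

5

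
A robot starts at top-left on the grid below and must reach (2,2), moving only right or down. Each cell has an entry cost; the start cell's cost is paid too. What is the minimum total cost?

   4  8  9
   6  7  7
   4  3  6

Cheapest: (0,0)→(1,0)→(2,0)→(2,1)→(2,2)
  4 + 6 + 4 + 3 + 6 = 23

23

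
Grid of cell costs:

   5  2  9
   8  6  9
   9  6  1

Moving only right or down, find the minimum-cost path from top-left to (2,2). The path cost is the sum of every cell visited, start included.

20

Best path: (0,0) -> (0,1) -> (1,1) -> (2,1) -> (2,2)
Cost: 5 + 2 + 6 + 6 + 1 = 20
(Top row then right column would cost 26.)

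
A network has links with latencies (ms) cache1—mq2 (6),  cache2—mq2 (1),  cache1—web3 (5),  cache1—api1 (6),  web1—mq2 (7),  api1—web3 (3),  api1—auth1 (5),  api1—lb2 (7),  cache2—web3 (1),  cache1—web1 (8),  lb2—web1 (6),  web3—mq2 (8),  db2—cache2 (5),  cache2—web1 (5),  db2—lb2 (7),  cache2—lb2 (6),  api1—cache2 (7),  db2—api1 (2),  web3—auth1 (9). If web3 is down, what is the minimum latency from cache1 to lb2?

A few of the cache1→lb2 routes:
cache1 -> api1 -> lb2: 6 + 7 = 13
cache1 -> mq2 -> cache2 -> web1 -> lb2: 6 + 1 + 5 + 6 = 18
cache1 -> web1 -> lb2: 8 + 6 = 14
cache1 -> mq2 -> web1 -> lb2: 6 + 7 + 6 = 19
cache1 -> api1 -> db2 -> lb2: 6 + 2 + 7 = 15
cache1 -> mq2 -> cache2 -> lb2: 6 + 1 + 6 = 13
The minimum is 13 ms.

13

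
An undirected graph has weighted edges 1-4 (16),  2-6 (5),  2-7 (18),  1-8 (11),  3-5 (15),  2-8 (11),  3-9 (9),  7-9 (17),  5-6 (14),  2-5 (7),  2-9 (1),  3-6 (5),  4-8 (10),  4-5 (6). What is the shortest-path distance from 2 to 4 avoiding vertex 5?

21

Candidate routes:
2-8-1-4: 11 + 11 + 16 = 38
2-8-4: 11 + 10 = 21
Shortest: 21.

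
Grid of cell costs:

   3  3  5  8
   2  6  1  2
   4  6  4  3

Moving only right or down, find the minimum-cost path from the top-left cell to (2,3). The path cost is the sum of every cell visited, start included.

17

Cheapest: (0,0) -> (0,1) -> (0,2) -> (1,2) -> (1,3) -> (2,3)
  3 + 3 + 5 + 1 + 2 + 3 = 17
(Top row then right column would cost 24.)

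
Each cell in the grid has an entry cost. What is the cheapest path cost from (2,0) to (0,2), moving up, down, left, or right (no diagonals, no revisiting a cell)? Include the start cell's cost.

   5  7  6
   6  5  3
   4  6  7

24

Cheapest: r2c0 -> r1c0 -> r1c1 -> r1c2 -> r0c2
  4 + 6 + 5 + 3 + 6 = 24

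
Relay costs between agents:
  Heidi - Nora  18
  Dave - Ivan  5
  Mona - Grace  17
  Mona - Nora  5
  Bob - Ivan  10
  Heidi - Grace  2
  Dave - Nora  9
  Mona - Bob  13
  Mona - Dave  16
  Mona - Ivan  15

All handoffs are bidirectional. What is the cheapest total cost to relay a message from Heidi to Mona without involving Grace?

23

Routes from Heidi to Mona avoiding Grace:
Heidi-Nora-Dave-Ivan-Mona: 18 + 9 + 5 + 15 = 47
Heidi-Nora-Dave-Mona: 18 + 9 + 16 = 43
Heidi-Nora-Dave-Ivan-Bob-Mona: 18 + 9 + 5 + 10 + 13 = 55
Heidi-Nora-Mona: 18 + 5 = 23
Shortest: 23.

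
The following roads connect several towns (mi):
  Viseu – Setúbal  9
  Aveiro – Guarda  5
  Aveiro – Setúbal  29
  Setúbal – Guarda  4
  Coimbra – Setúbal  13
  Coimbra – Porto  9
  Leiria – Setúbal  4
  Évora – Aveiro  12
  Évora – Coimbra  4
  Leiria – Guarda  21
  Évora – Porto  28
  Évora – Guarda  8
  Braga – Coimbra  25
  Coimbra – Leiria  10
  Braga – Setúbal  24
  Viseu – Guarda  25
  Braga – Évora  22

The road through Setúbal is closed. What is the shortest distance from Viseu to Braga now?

Checking several routes:
Viseu-Guarda-Aveiro-Évora-Coimbra-Braga: 25 + 5 + 12 + 4 + 25 = 71
Viseu-Guarda-Évora-Coimbra-Braga: 25 + 8 + 4 + 25 = 62
Viseu-Guarda-Évora-Braga: 25 + 8 + 22 = 55
Viseu-Guarda-Leiria-Coimbra-Braga: 25 + 21 + 10 + 25 = 81
Viseu-Guarda-Aveiro-Évora-Braga: 25 + 5 + 12 + 22 = 64
Shortest: 55 mi.

55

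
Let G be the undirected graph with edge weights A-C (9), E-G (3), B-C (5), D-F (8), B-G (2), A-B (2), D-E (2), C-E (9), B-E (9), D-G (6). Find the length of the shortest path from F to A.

17

A few of the F→A routes:
F -> D -> E -> B -> A: 8 + 2 + 9 + 2 = 21
F -> D -> E -> G -> B -> A: 8 + 2 + 3 + 2 + 2 = 17
F -> D -> G -> B -> A: 8 + 6 + 2 + 2 = 18
Shortest: 17.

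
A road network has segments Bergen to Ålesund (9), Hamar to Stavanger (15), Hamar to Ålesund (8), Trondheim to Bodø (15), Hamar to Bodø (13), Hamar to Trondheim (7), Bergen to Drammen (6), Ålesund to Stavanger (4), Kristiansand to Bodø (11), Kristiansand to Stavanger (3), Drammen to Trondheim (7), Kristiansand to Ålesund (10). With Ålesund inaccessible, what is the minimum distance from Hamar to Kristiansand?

18

Paths from Hamar to Kristiansand avoiding Ålesund:
Hamar - Bodø - Kristiansand: 13 + 11 = 24
Hamar - Stavanger - Kristiansand: 15 + 3 = 18
Hamar - Trondheim - Bodø - Kristiansand: 7 + 15 + 11 = 33
Shortest: 18 mi.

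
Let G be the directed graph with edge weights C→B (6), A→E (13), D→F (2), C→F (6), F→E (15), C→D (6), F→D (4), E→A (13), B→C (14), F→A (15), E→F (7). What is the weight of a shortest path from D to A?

Paths from D to A:
D→F→A: 2 + 15 = 17
D→F→E→A: 2 + 15 + 13 = 30
Shortest: 17.

17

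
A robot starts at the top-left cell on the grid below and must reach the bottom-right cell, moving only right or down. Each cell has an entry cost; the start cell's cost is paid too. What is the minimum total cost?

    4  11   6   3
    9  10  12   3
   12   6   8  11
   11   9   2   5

43

Cheapest: (0,0) (0,1) (0,2) (0,3) (1,3) (2,3) (3,3)
  4 + 11 + 6 + 3 + 3 + 11 + 5 = 43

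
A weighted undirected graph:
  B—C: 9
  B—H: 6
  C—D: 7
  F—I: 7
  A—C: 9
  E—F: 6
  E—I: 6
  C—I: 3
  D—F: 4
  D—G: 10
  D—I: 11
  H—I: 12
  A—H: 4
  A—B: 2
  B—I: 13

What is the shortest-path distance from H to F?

Checking several routes:
H-I-E-F: 12 + 6 + 6 = 24
H-A-C-I-F: 4 + 9 + 3 + 7 = 23
H-I-F: 12 + 7 = 19
H-A-C-D-F: 4 + 9 + 7 + 4 = 24
The minimum is 19.

19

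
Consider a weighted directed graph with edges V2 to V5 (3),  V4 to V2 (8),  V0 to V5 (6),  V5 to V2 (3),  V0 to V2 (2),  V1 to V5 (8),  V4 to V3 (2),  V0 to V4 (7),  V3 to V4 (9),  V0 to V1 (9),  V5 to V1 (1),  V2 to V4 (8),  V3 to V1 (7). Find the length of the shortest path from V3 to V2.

17

Routes from V3 to V2:
V3→V1→V5→V2: 7 + 8 + 3 = 18
V3→V4→V2: 9 + 8 = 17
Best route has total 17.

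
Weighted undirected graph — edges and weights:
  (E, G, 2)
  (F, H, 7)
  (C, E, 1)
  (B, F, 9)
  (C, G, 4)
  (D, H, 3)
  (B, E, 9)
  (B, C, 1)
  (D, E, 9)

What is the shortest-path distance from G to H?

Comparing a few candidate routes:
G → C → E → D → H: 4 + 1 + 9 + 3 = 17
G → E → C → B → F → H: 2 + 1 + 1 + 9 + 7 = 20
G → C → B → F → H: 4 + 1 + 9 + 7 = 21
G → E → D → H: 2 + 9 + 3 = 14
The minimum is 14.

14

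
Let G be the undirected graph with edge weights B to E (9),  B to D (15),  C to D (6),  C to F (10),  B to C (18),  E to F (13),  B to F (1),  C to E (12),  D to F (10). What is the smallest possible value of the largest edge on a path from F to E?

9

Some routes from F to E:
F - B - E: max(1, 9) = 9
F - C - E: max(10, 12) = 12
F - E: max(13) = 13
F - D - C - E: max(10, 6, 12) = 12
Best route has worst link 9.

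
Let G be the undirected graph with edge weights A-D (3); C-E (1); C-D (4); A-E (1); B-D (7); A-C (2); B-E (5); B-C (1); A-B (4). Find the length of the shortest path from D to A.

3

A few of the D→A routes:
D -> C -> A: 4 + 2 = 6
D -> C -> E -> A: 4 + 1 + 1 = 6
D -> A: 3
D -> C -> B -> A: 4 + 1 + 4 = 9
Shortest: 3.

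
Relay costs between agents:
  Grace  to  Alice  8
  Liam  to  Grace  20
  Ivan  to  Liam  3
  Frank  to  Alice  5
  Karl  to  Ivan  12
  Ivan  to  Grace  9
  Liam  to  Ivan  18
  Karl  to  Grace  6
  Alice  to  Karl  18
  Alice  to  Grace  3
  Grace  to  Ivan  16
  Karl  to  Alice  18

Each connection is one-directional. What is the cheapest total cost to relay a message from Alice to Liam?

22

Candidate routes:
Alice - Karl - Ivan - Liam: 18 + 12 + 3 = 33
Alice - Karl - Grace - Ivan - Liam: 18 + 6 + 16 + 3 = 43
Alice - Grace - Ivan - Liam: 3 + 16 + 3 = 22
The minimum is 22.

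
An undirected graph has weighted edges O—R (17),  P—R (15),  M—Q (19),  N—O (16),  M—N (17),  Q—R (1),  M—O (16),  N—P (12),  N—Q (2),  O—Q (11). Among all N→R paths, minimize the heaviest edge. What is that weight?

2

Checking several routes:
N -> Q -> R: max(2, 1) = 2
N -> O -> Q -> R: max(16, 11, 1) = 16
N -> P -> R: max(12, 15) = 15
Smallest bottleneck: 2.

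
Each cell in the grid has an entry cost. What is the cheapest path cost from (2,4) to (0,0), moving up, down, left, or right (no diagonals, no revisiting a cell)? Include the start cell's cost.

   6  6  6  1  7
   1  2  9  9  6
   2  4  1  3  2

19

Path r2c4 -> r2c3 -> r2c2 -> r2c1 -> r1c1 -> r1c0 -> r0c0: 2 + 3 + 1 + 4 + 2 + 1 + 6 = 19.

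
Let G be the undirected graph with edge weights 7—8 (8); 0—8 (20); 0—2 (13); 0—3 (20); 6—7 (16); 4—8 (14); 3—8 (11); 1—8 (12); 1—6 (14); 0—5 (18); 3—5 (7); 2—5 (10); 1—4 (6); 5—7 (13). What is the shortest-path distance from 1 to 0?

Comparing a few candidate routes:
1 - 8 - 3 - 5 - 0: 12 + 11 + 7 + 18 = 48
1 - 8 - 3 - 0: 12 + 11 + 20 = 43
1 - 8 - 0: 12 + 20 = 32
1 - 4 - 8 - 0: 6 + 14 + 20 = 40
Shortest: 32.

32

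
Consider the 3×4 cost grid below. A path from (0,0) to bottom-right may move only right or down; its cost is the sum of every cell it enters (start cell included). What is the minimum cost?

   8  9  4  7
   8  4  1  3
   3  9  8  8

Take [0,0]→[1,0]→[1,1]→[1,2]→[1,3]→[2,3] for a total of 8 + 8 + 4 + 1 + 3 + 8 = 32.
For comparison, the top-then-right route costs 39.

32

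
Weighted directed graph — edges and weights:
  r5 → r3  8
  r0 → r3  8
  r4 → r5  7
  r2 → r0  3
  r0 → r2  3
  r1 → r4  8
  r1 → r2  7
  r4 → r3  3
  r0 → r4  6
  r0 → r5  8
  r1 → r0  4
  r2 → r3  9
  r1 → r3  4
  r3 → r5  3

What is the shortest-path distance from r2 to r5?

Candidate routes:
r2→r0→r4→r3→r5: 3 + 6 + 3 + 3 = 15
r2→r0→r4→r5: 3 + 6 + 7 = 16
r2→r0→r5: 3 + 8 = 11
r2→r0→r3→r5: 3 + 8 + 3 = 14
r2→r3→r5: 9 + 3 = 12
Shortest: 11.

11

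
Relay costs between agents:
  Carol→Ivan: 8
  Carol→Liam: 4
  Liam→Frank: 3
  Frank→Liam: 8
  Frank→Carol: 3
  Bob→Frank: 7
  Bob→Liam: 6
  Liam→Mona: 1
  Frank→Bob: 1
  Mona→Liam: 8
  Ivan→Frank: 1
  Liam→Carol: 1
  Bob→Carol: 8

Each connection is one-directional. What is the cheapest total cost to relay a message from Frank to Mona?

A few of the Frank→Mona routes:
Frank → Liam → Mona: 8 + 1 = 9
Frank → Bob → Liam → Mona: 1 + 6 + 1 = 8
Frank → Carol → Liam → Mona: 3 + 4 + 1 = 8
Best route has total 8.

8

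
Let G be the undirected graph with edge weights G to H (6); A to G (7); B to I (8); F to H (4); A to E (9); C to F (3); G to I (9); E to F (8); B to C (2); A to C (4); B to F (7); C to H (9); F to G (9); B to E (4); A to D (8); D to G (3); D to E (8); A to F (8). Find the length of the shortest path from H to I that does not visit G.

17

Checking several routes:
H -> F -> B -> I: 4 + 7 + 8 = 19
H -> F -> E -> B -> I: 4 + 8 + 4 + 8 = 24
H -> C -> F -> B -> I: 9 + 3 + 7 + 8 = 27
H -> F -> A -> C -> B -> I: 4 + 8 + 4 + 2 + 8 = 26
H -> C -> B -> I: 9 + 2 + 8 = 19
H -> F -> C -> B -> I: 4 + 3 + 2 + 8 = 17
Best route has total 17.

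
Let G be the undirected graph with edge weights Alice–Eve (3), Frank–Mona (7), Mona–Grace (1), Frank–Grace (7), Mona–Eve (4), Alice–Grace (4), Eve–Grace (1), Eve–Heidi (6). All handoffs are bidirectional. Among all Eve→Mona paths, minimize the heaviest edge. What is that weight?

1

Routes from Eve to Mona:
Eve → Alice → Grace → Frank → Mona: max(3, 4, 7, 7) = 7
Eve → Grace → Mona: max(1, 1) = 1
Eve → Alice → Grace → Mona: max(3, 4, 1) = 4
Eve → Grace → Frank → Mona: max(1, 7, 7) = 7
Eve → Mona: max(4) = 4
Smallest bottleneck: 1.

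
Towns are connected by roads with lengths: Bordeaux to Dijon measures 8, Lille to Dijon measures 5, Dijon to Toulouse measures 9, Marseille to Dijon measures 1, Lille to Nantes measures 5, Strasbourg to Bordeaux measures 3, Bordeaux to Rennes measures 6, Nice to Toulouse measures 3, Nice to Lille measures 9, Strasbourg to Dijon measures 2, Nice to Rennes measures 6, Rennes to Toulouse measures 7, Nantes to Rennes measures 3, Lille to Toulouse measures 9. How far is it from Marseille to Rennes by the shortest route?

Some routes from Marseille to Rennes:
Marseille-Dijon-Toulouse-Rennes: 1 + 9 + 7 = 17
Marseille-Dijon-Lille-Nantes-Rennes: 1 + 5 + 5 + 3 = 14
Marseille-Dijon-Lille-Nice-Rennes: 1 + 5 + 9 + 6 = 21
Marseille-Dijon-Bordeaux-Rennes: 1 + 8 + 6 = 15
Marseille-Dijon-Strasbourg-Bordeaux-Rennes: 1 + 2 + 3 + 6 = 12
Marseille-Dijon-Toulouse-Nice-Rennes: 1 + 9 + 3 + 6 = 19
Shortest: 12.

12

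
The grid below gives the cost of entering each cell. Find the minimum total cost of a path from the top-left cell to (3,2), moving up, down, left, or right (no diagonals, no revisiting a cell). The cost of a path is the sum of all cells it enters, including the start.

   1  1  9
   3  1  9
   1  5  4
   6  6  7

Path (0,0) (0,1) (1,1) (2,1) (2,2) (3,2): 1 + 1 + 1 + 5 + 4 + 7 = 19.

19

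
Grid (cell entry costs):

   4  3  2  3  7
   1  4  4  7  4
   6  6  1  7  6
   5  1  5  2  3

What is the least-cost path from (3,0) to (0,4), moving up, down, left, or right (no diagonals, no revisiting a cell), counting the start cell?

Cheapest: r3c0→r3c1→r3c2→r2c2→r1c2→r0c2→r0c3→r0c4
  5 + 1 + 5 + 1 + 4 + 2 + 3 + 7 = 28

28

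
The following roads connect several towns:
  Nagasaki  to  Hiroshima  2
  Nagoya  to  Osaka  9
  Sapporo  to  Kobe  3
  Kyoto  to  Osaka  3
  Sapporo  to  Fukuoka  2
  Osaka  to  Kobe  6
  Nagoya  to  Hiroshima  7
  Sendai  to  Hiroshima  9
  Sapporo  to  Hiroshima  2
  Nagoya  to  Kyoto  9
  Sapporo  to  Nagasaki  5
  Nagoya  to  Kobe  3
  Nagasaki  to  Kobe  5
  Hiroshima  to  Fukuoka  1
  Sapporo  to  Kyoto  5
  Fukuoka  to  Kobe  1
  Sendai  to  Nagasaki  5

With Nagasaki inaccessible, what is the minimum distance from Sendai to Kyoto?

16

Some routes from Sendai to Kyoto avoiding Nagasaki:
Sendai→Hiroshima→Fukuoka→Kobe→Osaka→Kyoto: 9 + 1 + 1 + 6 + 3 = 20
Sendai→Hiroshima→Sapporo→Kyoto: 9 + 2 + 5 = 16
Sendai→Hiroshima→Fukuoka→Sapporo→Kyoto: 9 + 1 + 2 + 5 = 17
Sendai→Hiroshima→Sapporo→Fukuoka→Kobe→Osaka→Kyoto: 9 + 2 + 2 + 1 + 6 + 3 = 23
Sendai→Hiroshima→Sapporo→Kobe→Osaka→Kyoto: 9 + 2 + 3 + 6 + 3 = 23
Sendai→Hiroshima→Fukuoka→Kobe→Sapporo→Kyoto: 9 + 1 + 1 + 3 + 5 = 19
Best route has total 16.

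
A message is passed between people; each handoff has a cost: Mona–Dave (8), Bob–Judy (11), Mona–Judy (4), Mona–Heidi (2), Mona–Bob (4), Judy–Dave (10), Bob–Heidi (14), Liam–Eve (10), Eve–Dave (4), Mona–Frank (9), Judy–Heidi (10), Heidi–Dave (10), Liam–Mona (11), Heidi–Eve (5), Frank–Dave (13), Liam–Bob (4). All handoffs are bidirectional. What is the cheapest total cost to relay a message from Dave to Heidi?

A few of the Dave→Heidi routes:
Dave → Heidi: 10
Dave → Mona → Judy → Heidi: 8 + 4 + 10 = 22
Dave → Judy → Heidi: 10 + 10 = 20
Dave → Eve → Heidi: 4 + 5 = 9
Dave → Judy → Mona → Heidi: 10 + 4 + 2 = 16
Dave → Mona → Heidi: 8 + 2 = 10
Best route has total 9.

9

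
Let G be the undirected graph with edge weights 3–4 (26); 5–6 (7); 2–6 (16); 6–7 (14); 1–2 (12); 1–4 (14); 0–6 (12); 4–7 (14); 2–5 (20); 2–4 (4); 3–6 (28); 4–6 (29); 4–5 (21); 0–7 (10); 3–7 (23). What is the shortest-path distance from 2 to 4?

4

Checking several routes:
2-6-5-4: 16 + 7 + 21 = 44
2-5-4: 20 + 21 = 41
2-6-4: 16 + 29 = 45
2-1-4: 12 + 14 = 26
2-4: 4
2-6-7-4: 16 + 14 + 14 = 44
The minimum is 4.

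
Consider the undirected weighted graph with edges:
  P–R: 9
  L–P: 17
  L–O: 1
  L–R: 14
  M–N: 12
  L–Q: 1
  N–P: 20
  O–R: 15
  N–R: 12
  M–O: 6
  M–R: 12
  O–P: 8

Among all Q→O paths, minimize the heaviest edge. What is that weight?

1

Some routes from Q to O:
Q → L → O: max(1, 1) = 1
Q → L → R → P → O: max(1, 14, 9, 8) = 14
Q → L → R → M → O: max(1, 14, 12, 6) = 14
Q → L → R → O: max(1, 14, 15) = 15
Q → L → R → N → M → O: max(1, 14, 12, 12, 6) = 14
Best route has worst link 1.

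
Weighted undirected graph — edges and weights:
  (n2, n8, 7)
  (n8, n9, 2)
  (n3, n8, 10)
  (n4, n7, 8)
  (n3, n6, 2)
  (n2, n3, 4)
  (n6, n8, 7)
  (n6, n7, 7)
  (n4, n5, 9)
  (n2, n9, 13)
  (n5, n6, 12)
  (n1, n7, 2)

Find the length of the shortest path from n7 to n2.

13

A few of the n7→n2 routes:
n7-n6-n3-n8-n2: 7 + 2 + 10 + 7 = 26
n7-n6-n3-n2: 7 + 2 + 4 = 13
n7-n6-n8-n2: 7 + 7 + 7 = 21
n7-n6-n8-n3-n2: 7 + 7 + 10 + 4 = 28
Shortest: 13.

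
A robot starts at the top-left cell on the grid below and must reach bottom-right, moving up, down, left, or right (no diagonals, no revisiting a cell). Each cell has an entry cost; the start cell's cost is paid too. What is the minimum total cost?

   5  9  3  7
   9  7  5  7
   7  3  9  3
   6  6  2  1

33

Take r0c0→r0c1→r0c2→r1c2→r1c3→r2c3→r3c3 for a total of 5 + 9 + 3 + 5 + 7 + 3 + 1 = 33.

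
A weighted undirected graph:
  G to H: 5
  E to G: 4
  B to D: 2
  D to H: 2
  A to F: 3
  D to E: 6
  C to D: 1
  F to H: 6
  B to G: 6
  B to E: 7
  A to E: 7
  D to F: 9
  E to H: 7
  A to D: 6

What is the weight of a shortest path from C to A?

Checking several routes:
C→D→A: 1 + 6 = 7
C→D→H→F→A: 1 + 2 + 6 + 3 = 12
C→D→F→A: 1 + 9 + 3 = 13
Best route has total 7.

7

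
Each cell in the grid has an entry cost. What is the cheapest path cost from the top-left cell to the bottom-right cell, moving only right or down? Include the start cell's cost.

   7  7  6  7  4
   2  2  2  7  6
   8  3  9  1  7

Best path: [0,0]→[1,0]→[1,1]→[1,2]→[1,3]→[2,3]→[2,4]
Cost: 7 + 2 + 2 + 2 + 7 + 1 + 7 = 28

28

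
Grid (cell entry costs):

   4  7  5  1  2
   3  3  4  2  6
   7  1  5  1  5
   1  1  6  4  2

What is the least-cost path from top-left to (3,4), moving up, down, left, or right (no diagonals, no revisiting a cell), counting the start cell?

Cheapest: [0,0]→[1,0]→[1,1]→[1,2]→[1,3]→[2,3]→[3,3]→[3,4]
  4 + 3 + 3 + 4 + 2 + 1 + 4 + 2 = 23

23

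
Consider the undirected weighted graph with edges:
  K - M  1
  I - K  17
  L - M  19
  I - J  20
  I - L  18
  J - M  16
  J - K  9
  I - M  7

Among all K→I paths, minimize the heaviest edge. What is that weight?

Comparing a few candidate routes:
K → M → L → I: max(1, 19, 18) = 19
K → J → M → I: max(9, 16, 7) = 16
K → M → I: max(1, 7) = 7
K → I: max(17) = 17
K → J → M → L → I: max(9, 16, 19, 18) = 19
Smallest bottleneck: 7.

7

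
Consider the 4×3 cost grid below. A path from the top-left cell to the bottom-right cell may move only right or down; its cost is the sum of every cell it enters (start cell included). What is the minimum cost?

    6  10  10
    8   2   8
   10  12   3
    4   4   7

Cheapest: r0c0 r1c0 r1c1 r1c2 r2c2 r3c2
  6 + 8 + 2 + 8 + 3 + 7 = 34
For comparison, the top-then-right route costs 44.

34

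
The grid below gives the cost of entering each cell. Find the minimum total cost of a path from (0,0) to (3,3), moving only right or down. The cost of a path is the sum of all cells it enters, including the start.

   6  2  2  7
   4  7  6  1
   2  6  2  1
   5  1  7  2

20

Cheapest: r0c0 -> r0c1 -> r0c2 -> r1c2 -> r1c3 -> r2c3 -> r3c3
  6 + 2 + 2 + 6 + 1 + 1 + 2 = 20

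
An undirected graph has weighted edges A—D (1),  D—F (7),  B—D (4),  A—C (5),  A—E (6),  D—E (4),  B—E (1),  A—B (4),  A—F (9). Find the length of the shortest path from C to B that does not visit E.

Candidate routes:
C → A → F → D → B: 5 + 9 + 7 + 4 = 25
C → A → B: 5 + 4 = 9
C → A → D → B: 5 + 1 + 4 = 10
The minimum is 9.

9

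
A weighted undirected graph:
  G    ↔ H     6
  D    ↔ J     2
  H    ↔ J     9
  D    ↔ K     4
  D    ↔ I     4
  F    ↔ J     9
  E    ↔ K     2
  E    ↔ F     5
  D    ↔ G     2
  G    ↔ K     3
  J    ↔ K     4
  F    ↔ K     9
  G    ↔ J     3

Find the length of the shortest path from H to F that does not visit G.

18

Some routes from H to F avoiding G:
H -> J -> F: 9 + 9 = 18
H -> J -> D -> K -> E -> F: 9 + 2 + 4 + 2 + 5 = 22
H -> J -> K -> F: 9 + 4 + 9 = 22
H -> J -> K -> E -> F: 9 + 4 + 2 + 5 = 20
The minimum is 18.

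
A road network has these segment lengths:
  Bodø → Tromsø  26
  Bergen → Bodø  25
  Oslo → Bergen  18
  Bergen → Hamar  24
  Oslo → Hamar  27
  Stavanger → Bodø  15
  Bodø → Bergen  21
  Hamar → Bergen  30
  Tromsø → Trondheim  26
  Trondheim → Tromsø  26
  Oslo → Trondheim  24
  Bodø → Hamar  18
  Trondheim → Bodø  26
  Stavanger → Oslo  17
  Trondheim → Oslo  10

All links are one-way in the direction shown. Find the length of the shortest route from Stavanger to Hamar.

Comparing a few candidate routes:
Stavanger → Oslo → Bergen → Hamar: 17 + 18 + 24 = 59
Stavanger → Oslo → Hamar: 17 + 27 = 44
Stavanger → Bodø → Hamar: 15 + 18 = 33
Stavanger → Bodø → Bergen → Hamar: 15 + 21 + 24 = 60
Best route has total 33.

33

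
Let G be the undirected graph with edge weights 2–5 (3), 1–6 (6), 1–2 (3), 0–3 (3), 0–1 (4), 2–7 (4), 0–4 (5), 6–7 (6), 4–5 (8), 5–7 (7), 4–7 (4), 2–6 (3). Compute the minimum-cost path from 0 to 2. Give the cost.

Checking several routes:
0 - 4 - 5 - 2: 5 + 8 + 3 = 16
0 - 1 - 2: 4 + 3 = 7
0 - 1 - 6 - 2: 4 + 6 + 3 = 13
0 - 4 - 7 - 2: 5 + 4 + 4 = 13
Shortest: 7.

7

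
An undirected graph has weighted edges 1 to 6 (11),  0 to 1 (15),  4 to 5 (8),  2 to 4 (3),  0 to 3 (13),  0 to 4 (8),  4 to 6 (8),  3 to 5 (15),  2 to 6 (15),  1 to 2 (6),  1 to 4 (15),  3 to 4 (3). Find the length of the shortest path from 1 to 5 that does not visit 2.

A few of the 1→5 routes:
1 → 0 → 4 → 5: 15 + 8 + 8 = 31
1 → 6 → 4 → 3 → 5: 11 + 8 + 3 + 15 = 37
1 → 0 → 3 → 4 → 5: 15 + 13 + 3 + 8 = 39
1 → 4 → 5: 15 + 8 = 23
1 → 4 → 3 → 5: 15 + 3 + 15 = 33
1 → 6 → 4 → 5: 11 + 8 + 8 = 27
Shortest: 23.

23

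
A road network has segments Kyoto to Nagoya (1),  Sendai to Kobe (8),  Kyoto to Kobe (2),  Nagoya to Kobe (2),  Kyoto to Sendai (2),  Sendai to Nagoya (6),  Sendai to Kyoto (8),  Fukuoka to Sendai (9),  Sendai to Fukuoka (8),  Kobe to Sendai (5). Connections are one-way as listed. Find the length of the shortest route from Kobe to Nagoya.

11

Candidate routes:
Kobe-Sendai-Nagoya: 5 + 6 = 11
Kobe-Sendai-Kyoto-Nagoya: 5 + 8 + 1 = 14
The minimum is 11 km.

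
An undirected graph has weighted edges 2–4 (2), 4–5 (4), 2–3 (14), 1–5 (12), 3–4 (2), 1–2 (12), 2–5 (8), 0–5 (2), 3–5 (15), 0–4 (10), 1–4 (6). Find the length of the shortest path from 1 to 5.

10

Checking several routes:
1 -> 4 -> 2 -> 5: 6 + 2 + 8 = 16
1 -> 2 -> 4 -> 5: 12 + 2 + 4 = 18
1 -> 5: 12
1 -> 4 -> 5: 6 + 4 = 10
1 -> 4 -> 0 -> 5: 6 + 10 + 2 = 18
Best route has total 10.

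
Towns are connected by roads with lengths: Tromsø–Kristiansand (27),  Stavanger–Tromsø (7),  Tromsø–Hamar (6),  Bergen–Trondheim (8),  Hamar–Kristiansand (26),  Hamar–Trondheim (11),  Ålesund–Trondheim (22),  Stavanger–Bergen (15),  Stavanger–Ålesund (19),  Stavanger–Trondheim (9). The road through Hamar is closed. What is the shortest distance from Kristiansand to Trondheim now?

43

Paths from Kristiansand to Trondheim avoiding Hamar:
Kristiansand-Tromsø-Stavanger-Bergen-Trondheim: 27 + 7 + 15 + 8 = 57
Kristiansand-Tromsø-Stavanger-Trondheim: 27 + 7 + 9 = 43
Kristiansand-Tromsø-Stavanger-Ålesund-Trondheim: 27 + 7 + 19 + 22 = 75
Best route has total 43.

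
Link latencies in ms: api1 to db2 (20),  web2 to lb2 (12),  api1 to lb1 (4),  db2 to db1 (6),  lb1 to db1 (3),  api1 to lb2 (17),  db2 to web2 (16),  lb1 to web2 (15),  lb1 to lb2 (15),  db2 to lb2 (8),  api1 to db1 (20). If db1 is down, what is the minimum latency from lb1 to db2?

Checking several routes:
lb1 → api1 → db2: 4 + 20 = 24
lb1 → api1 → lb2 → db2: 4 + 17 + 8 = 29
lb1 → lb2 → db2: 15 + 8 = 23
The minimum is 23 ms.

23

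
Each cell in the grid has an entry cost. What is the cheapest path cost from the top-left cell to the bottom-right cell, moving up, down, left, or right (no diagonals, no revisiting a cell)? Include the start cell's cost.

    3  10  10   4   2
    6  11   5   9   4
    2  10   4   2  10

37

Path (0,0) → (1,0) → (2,0) → (2,1) → (2,2) → (2,3) → (2,4): 3 + 6 + 2 + 10 + 4 + 2 + 10 = 37.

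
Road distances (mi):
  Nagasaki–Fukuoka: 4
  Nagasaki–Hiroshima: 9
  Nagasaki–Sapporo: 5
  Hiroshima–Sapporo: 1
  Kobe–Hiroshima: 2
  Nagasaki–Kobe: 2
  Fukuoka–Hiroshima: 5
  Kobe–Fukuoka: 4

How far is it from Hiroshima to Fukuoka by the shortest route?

5

Comparing a few candidate routes:
Hiroshima→Kobe→Nagasaki→Fukuoka: 2 + 2 + 4 = 8
Hiroshima→Sapporo→Nagasaki→Fukuoka: 1 + 5 + 4 = 10
Hiroshima→Fukuoka: 5
Hiroshima→Kobe→Fukuoka: 2 + 4 = 6
The minimum is 5 mi.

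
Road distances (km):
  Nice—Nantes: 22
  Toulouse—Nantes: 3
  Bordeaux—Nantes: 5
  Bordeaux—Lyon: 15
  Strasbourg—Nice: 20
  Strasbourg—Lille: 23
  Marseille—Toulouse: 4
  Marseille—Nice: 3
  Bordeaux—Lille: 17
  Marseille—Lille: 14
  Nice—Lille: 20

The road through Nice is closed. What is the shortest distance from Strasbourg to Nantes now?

44

Routes from Strasbourg to Nantes avoiding Nice:
Strasbourg→Lille→Marseille→Toulouse→Nantes: 23 + 14 + 4 + 3 = 44
Strasbourg→Lille→Bordeaux→Nantes: 23 + 17 + 5 = 45
Shortest: 44 km.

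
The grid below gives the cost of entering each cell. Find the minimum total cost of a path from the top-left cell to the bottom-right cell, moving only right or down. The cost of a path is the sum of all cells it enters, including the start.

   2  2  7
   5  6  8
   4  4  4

18

Path r0c0 r0c1 r1c1 r2c1 r2c2: 2 + 2 + 6 + 4 + 4 = 18.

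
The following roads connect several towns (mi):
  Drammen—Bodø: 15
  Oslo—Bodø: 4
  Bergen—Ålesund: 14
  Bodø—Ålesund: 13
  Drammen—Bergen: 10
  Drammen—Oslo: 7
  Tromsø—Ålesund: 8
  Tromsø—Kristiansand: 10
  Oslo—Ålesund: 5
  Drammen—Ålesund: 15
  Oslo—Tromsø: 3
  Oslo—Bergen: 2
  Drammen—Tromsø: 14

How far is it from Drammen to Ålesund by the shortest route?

Checking several routes:
Drammen→Oslo→Ålesund: 7 + 5 = 12
Drammen→Bergen→Oslo→Ålesund: 10 + 2 + 5 = 17
Drammen→Ålesund: 15
Best route has total 12 mi.

12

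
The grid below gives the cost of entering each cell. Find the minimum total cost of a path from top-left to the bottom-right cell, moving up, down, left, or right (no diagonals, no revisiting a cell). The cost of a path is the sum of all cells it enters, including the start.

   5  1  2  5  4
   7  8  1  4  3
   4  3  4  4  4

20

Take r0c0 → r0c1 → r0c2 → r1c2 → r1c3 → r1c4 → r2c4 for a total of 5 + 1 + 2 + 1 + 4 + 3 + 4 = 20.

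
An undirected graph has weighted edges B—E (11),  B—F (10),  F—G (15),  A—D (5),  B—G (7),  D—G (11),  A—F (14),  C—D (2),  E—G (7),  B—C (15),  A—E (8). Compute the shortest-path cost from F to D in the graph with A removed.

A few of the F→D routes:
F→B→C→D: 10 + 15 + 2 = 27
F→B→G→D: 10 + 7 + 11 = 28
F→G→D: 15 + 11 = 26
F→G→B→C→D: 15 + 7 + 15 + 2 = 39
Shortest: 26.

26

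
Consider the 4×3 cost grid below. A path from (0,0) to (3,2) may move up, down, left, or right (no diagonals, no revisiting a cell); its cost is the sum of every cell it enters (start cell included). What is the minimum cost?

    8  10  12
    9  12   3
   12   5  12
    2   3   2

One optimal route is (0,0) (1,0) (2,0) (3,0) (3,1) (3,2).
Its cost is 8 + 9 + 12 + 2 + 3 + 2 = 36.

36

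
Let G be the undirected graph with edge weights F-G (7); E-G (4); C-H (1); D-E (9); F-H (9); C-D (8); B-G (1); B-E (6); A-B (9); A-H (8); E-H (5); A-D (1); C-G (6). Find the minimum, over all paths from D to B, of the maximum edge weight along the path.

Checking several routes:
D - A - H - C - G - E - B: max(1, 8, 1, 6, 4, 6) = 8
D - A - H - E - G - B: max(1, 8, 5, 4, 1) = 8
D - A - H - E - B: max(1, 8, 5, 6) = 8
D - A - H - C - G - B: max(1, 8, 1, 6, 1) = 8
Smallest bottleneck: 8.

8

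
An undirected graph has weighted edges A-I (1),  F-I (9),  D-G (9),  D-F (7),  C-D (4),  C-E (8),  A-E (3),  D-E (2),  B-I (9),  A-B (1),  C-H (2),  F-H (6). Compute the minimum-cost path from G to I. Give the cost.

15

Some routes from G to I:
G → D → E → A → B → I: 9 + 2 + 3 + 1 + 9 = 24
G → D → E → A → I: 9 + 2 + 3 + 1 = 15
G → D → F → I: 9 + 7 + 9 = 25
G → D → C → E → A → I: 9 + 4 + 8 + 3 + 1 = 25
Best route has total 15.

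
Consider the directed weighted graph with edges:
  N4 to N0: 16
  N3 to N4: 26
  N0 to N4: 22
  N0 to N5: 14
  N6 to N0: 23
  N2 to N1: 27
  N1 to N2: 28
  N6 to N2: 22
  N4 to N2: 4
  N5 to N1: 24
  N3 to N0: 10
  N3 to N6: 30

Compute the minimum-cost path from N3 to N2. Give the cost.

30

Some routes from N3 to N2:
N3→N6→N2: 30 + 22 = 52
N3→N0→N4→N2: 10 + 22 + 4 = 36
N3→N0→N5→N1→N2: 10 + 14 + 24 + 28 = 76
N3→N4→N2: 26 + 4 = 30
N3→N6→N0→N4→N2: 30 + 23 + 22 + 4 = 79
Shortest: 30.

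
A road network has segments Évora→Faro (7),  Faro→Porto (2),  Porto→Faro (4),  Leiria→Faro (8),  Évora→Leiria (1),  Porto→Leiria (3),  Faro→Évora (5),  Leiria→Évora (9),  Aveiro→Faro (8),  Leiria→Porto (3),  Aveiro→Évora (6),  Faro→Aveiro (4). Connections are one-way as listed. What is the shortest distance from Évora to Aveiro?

Candidate routes:
Évora→Faro→Aveiro: 7 + 4 = 11
Évora→Leiria→Faro→Aveiro: 1 + 8 + 4 = 13
Évora→Leiria→Porto→Faro→Aveiro: 1 + 3 + 4 + 4 = 12
The minimum is 11 mi.

11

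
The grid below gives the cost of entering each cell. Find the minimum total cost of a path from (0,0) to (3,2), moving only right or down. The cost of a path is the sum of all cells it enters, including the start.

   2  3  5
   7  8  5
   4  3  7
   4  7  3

One optimal route is [0,0] → [0,1] → [0,2] → [1,2] → [2,2] → [3,2].
Its cost is 2 + 3 + 5 + 5 + 7 + 3 = 25.

25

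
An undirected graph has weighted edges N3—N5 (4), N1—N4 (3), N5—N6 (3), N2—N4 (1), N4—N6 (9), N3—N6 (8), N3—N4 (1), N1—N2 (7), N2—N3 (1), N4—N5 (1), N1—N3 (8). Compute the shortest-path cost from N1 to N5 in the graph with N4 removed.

Routes from N1 to N5 avoiding N4:
N1-N2-N3-N6-N5: 7 + 1 + 8 + 3 = 19
N1-N2-N3-N5: 7 + 1 + 4 = 12
N1-N3-N5: 8 + 4 = 12
N1-N3-N6-N5: 8 + 8 + 3 = 19
The minimum is 12.

12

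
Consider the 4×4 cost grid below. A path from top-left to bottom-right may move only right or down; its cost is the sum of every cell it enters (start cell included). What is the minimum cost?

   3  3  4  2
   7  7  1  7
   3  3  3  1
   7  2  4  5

20

Cheapest: r0c0 -> r0c1 -> r0c2 -> r1c2 -> r2c2 -> r2c3 -> r3c3
  3 + 3 + 4 + 1 + 3 + 1 + 5 = 20
(Top row then right column would cost 25.)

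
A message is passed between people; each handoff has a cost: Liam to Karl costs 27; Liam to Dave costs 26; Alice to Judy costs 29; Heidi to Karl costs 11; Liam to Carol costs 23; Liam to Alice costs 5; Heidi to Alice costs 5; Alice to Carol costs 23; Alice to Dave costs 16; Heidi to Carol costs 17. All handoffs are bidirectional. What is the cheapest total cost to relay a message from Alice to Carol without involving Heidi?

Routes from Alice to Carol avoiding Heidi:
Alice -> Dave -> Liam -> Carol: 16 + 26 + 23 = 65
Alice -> Liam -> Carol: 5 + 23 = 28
Alice -> Carol: 23
Best route has total 23.

23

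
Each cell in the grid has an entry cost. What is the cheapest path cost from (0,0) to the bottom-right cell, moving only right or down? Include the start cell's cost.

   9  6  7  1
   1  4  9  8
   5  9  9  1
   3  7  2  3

30

Best path: r0c0 -> r1c0 -> r2c0 -> r3c0 -> r3c1 -> r3c2 -> r3c3
Cost: 9 + 1 + 5 + 3 + 7 + 2 + 3 = 30
(Top row then right column would cost 35.)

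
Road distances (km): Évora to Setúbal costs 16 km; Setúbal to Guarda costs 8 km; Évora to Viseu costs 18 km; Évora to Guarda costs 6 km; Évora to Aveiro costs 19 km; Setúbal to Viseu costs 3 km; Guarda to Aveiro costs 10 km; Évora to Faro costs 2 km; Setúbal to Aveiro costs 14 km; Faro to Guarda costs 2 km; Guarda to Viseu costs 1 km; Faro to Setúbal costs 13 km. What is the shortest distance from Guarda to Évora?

4

Checking several routes:
Guarda→Évora: 6
Guarda→Viseu→Évora: 1 + 18 = 19
Guarda→Faro→Évora: 2 + 2 = 4
The minimum is 4 km.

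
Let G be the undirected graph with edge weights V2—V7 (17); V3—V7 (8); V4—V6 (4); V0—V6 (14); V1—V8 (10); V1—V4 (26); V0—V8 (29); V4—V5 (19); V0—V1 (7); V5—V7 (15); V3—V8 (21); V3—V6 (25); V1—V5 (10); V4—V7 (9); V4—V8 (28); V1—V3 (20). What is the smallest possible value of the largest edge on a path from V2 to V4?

A few of the V2→V4 routes:
V2→V7→V4: max(17, 9) = 17
V2→V7→V5→V4: max(17, 15, 19) = 19
V2→V7→V5→V1→V0→V6→V4: max(17, 15, 10, 7, 14, 4) = 17
The minimum achievable maximum is 17.

17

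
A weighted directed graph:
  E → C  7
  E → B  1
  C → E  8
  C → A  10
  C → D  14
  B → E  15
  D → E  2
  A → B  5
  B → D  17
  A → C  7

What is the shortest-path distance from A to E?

Paths from A to E:
A - B - E: 5 + 15 = 20
A - B - D - E: 5 + 17 + 2 = 24
A - C - D - E: 7 + 14 + 2 = 23
A - C - E: 7 + 8 = 15
Shortest: 15.

15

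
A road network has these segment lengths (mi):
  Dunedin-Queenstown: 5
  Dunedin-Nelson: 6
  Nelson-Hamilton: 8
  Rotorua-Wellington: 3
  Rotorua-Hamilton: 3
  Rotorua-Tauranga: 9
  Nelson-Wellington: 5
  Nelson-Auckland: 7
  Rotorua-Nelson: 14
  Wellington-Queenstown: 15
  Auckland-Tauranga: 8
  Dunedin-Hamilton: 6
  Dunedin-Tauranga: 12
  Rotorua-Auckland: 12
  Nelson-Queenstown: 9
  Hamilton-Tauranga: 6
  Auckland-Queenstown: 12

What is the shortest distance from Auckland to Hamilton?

Some routes from Auckland to Hamilton:
Auckland-Tauranga-Hamilton: 8 + 6 = 14
Auckland-Nelson-Hamilton: 7 + 8 = 15
Auckland-Rotorua-Hamilton: 12 + 3 = 15
Auckland-Nelson-Wellington-Rotorua-Hamilton: 7 + 5 + 3 + 3 = 18
Shortest: 14 mi.

14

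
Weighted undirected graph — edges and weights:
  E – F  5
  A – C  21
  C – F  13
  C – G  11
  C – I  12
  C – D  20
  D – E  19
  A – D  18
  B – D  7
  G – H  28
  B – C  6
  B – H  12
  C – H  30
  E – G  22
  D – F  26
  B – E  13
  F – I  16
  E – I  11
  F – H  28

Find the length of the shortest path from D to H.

19

A few of the D→H routes:
D -> C -> H: 20 + 30 = 50
D -> B -> C -> H: 7 + 6 + 30 = 43
D -> B -> H: 7 + 12 = 19
D -> E -> B -> H: 19 + 13 + 12 = 44
D -> E -> F -> H: 19 + 5 + 28 = 52
D -> C -> B -> H: 20 + 6 + 12 = 38
Shortest: 19.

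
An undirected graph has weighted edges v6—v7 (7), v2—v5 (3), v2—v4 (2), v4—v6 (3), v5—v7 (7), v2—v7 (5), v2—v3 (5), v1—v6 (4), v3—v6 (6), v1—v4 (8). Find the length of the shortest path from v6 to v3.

Some routes from v6 to v3:
v6 -> v7 -> v2 -> v3: 7 + 5 + 5 = 17
v6 -> v4 -> v2 -> v3: 3 + 2 + 5 = 10
v6 -> v3: 6
The minimum is 6.

6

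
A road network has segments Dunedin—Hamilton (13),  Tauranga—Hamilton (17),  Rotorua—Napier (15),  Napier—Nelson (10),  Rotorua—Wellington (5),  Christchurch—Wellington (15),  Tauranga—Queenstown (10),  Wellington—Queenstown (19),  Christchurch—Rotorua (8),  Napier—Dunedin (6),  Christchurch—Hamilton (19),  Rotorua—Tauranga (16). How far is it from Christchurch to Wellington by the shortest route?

Comparing a few candidate routes:
Christchurch - Wellington: 15
Christchurch - Rotorua - Wellington: 8 + 5 = 13
Christchurch - Rotorua - Tauranga - Queenstown - Wellington: 8 + 16 + 10 + 19 = 53
Christchurch - Hamilton - Tauranga - Rotorua - Wellington: 19 + 17 + 16 + 5 = 57
Shortest: 13 mi.

13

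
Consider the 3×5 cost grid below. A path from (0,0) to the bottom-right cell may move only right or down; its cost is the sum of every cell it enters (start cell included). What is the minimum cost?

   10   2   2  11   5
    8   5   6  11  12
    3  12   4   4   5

One optimal route is (0,0) (0,1) (0,2) (1,2) (2,2) (2,3) (2,4).
Its cost is 10 + 2 + 2 + 6 + 4 + 4 + 5 = 33.

33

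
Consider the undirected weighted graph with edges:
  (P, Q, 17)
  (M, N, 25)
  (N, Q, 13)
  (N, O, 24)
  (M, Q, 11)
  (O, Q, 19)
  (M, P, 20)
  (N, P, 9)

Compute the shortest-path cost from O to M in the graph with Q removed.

49

Paths from O to M avoiding Q:
O - N - M: 24 + 25 = 49
O - N - P - M: 24 + 9 + 20 = 53
Best route has total 49.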